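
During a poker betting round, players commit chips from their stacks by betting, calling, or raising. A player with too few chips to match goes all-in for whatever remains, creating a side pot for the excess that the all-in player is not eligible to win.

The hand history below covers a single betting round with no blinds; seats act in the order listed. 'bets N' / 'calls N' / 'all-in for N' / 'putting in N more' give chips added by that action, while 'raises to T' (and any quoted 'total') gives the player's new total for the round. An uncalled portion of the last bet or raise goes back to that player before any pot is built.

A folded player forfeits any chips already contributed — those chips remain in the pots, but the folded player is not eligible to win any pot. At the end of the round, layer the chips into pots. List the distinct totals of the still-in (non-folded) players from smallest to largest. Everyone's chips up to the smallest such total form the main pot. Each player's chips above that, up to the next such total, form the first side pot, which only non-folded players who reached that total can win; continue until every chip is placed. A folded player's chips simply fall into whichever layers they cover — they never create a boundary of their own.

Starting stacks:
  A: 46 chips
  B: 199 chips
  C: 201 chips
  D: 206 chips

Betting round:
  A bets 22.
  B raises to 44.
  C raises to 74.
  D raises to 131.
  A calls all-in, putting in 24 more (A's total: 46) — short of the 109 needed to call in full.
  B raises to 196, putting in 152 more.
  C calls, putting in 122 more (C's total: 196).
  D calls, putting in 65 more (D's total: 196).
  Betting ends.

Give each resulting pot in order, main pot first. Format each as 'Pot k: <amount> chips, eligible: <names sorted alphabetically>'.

Pot 1: 184 chips, eligible: A, B, C, D
Pot 2: 450 chips, eligible: B, C, D

Derivation:
Contributions: A=46, B=196, C=196, D=196
Pot levels (distinct totals of non-folded players): 46, 196
Layer 1-46: 46 each from A, B, C, D = 46*4 = 184 chips; eligible A, B, C, D
Layer 47-196: 150 each from B, C, D = 150*3 = 450 chips; eligible B, C, D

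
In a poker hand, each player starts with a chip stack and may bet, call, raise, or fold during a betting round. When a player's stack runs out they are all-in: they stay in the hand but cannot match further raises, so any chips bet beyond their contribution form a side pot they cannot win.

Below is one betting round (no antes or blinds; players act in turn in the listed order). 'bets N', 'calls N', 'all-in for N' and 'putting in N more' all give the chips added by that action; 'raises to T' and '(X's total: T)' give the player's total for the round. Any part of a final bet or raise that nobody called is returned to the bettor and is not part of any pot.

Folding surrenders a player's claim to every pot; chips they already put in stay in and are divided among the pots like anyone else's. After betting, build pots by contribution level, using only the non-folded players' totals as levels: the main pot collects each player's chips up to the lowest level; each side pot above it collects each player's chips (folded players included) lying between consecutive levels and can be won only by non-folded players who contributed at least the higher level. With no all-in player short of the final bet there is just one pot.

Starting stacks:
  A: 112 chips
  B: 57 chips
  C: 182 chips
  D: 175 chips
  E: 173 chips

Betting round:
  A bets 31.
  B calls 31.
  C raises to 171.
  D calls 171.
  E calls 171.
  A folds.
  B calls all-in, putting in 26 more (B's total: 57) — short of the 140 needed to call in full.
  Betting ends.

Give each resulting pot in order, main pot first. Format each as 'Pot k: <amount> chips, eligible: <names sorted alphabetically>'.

Pot 1: 259 chips, eligible: B, C, D, E
Pot 2: 342 chips, eligible: C, D, E

Derivation:
Contributions: A=31, B=57, C=171, D=171, E=171
Folded: A
Pot levels (distinct totals of non-folded players): 57, 171
Layer 1-57: A 31 + B 57 + C 57 + D 57 + E 57 = 259 chips; eligible B, C, D, E
Layer 58-171: 114 each from C, D, E = 114*3 = 342 chips; eligible C, D, E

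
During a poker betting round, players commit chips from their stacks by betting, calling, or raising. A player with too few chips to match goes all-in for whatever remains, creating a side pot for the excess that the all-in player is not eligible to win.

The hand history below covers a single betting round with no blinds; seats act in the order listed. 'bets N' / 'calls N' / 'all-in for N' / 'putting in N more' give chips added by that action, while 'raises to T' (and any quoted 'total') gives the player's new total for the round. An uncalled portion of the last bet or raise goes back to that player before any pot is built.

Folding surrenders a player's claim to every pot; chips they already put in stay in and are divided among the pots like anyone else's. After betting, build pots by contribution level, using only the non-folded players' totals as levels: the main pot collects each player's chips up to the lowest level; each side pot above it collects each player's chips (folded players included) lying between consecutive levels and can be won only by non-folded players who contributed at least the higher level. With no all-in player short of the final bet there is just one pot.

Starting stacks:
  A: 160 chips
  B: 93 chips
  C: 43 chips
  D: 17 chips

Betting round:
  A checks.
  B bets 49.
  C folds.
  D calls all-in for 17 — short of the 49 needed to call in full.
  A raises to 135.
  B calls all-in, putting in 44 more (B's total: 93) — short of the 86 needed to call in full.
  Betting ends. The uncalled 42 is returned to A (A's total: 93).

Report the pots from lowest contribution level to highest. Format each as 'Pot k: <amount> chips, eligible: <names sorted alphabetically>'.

Contributions (after 42 returned to A): A=93, B=93, D=17
Folded: C
Pot levels (distinct totals of non-folded players): 17, 93
Layer 1-17: 17 each from A, B, D = 17*3 = 51 chips; eligible A, B, D
Layer 18-93: 76 each from A, B = 76*2 = 152 chips; eligible A, B

Pot 1: 51 chips, eligible: A, B, D
Pot 2: 152 chips, eligible: A, B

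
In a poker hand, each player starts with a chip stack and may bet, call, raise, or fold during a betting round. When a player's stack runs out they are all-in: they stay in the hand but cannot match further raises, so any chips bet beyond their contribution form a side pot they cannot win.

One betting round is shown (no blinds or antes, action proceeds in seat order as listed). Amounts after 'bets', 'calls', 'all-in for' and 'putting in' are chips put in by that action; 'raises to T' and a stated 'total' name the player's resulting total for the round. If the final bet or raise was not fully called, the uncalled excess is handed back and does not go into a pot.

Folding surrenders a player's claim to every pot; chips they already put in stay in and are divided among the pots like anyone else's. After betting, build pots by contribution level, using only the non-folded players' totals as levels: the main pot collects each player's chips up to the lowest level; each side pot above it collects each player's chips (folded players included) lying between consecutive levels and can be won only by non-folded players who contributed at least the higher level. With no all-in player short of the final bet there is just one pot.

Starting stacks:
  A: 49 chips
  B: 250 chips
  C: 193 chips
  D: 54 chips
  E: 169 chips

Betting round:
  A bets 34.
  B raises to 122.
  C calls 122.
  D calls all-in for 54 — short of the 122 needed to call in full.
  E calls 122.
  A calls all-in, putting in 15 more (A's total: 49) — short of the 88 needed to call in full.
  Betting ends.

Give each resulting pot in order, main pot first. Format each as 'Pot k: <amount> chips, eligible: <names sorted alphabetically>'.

Pot 1: 245 chips, eligible: A, B, C, D, E
Pot 2: 20 chips, eligible: B, C, D, E
Pot 3: 204 chips, eligible: B, C, E

Derivation:
Contributions: A=49, B=122, C=122, D=54, E=122
Pot levels (distinct totals of non-folded players): 49, 54, 122
Layer 1-49: 49 each from A, B, C, D, E = 49*5 = 245 chips; eligible A, B, C, D, E
Layer 50-54: 5 each from B, C, D, E = 5*4 = 20 chips; eligible B, C, D, E
Layer 55-122: 68 each from B, C, E = 68*3 = 204 chips; eligible B, C, E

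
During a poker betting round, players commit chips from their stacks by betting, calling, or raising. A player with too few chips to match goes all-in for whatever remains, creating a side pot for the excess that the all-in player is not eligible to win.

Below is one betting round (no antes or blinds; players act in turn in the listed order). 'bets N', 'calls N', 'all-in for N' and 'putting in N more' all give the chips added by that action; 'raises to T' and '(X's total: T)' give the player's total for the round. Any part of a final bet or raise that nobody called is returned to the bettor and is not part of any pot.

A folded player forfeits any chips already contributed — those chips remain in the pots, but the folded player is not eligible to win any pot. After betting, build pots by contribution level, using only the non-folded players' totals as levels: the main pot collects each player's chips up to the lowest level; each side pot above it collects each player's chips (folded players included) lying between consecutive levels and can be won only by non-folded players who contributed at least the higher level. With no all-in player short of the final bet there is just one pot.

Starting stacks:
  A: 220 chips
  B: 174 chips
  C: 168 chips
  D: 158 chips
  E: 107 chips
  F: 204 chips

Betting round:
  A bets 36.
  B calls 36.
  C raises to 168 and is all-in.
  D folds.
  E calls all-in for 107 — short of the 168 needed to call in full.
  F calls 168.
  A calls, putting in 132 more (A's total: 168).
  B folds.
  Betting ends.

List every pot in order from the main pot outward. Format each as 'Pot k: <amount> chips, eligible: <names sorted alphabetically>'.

Pot 1: 464 chips, eligible: A, C, E, F
Pot 2: 183 chips, eligible: A, C, F

Derivation:
Contributions: A=168, B=36, C=168, E=107, F=168
Folded: B, D
Pot levels (distinct totals of non-folded players): 107, 168
Layer 1-107: A 107 + B 36 + C 107 + E 107 + F 107 = 464 chips; eligible A, C, E, F
Layer 108-168: 61 each from A, C, F = 61*3 = 183 chips; eligible A, C, F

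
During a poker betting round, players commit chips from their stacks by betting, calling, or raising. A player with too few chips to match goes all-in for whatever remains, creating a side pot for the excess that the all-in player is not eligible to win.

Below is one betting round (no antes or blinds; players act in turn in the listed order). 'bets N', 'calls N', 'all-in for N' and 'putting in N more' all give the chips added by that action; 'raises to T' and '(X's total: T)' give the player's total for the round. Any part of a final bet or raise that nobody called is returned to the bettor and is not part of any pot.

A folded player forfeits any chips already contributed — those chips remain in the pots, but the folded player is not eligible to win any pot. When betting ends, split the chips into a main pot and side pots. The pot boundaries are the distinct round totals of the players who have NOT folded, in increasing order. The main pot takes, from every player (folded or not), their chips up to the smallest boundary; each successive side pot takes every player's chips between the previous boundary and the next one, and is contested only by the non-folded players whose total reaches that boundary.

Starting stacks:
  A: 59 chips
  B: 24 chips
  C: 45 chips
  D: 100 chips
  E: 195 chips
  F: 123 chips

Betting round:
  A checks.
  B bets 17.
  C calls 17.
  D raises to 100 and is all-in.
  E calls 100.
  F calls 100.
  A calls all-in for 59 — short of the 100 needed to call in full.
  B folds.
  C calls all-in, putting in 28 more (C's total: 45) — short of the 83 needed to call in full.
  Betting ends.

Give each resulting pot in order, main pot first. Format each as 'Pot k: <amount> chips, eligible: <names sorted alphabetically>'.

Pot 1: 242 chips, eligible: A, C, D, E, F
Pot 2: 56 chips, eligible: A, D, E, F
Pot 3: 123 chips, eligible: D, E, F

Derivation:
Contributions: A=59, B=17, C=45, D=100, E=100, F=100
Folded: B
Pot levels (distinct totals of non-folded players): 45, 59, 100
Layer 1-45: A 45 + B 17 + C 45 + D 45 + E 45 + F 45 = 242 chips; eligible A, C, D, E, F
Layer 46-59: 14 each from A, D, E, F = 14*4 = 56 chips; eligible A, D, E, F
Layer 60-100: 41 each from D, E, F = 41*3 = 123 chips; eligible D, E, F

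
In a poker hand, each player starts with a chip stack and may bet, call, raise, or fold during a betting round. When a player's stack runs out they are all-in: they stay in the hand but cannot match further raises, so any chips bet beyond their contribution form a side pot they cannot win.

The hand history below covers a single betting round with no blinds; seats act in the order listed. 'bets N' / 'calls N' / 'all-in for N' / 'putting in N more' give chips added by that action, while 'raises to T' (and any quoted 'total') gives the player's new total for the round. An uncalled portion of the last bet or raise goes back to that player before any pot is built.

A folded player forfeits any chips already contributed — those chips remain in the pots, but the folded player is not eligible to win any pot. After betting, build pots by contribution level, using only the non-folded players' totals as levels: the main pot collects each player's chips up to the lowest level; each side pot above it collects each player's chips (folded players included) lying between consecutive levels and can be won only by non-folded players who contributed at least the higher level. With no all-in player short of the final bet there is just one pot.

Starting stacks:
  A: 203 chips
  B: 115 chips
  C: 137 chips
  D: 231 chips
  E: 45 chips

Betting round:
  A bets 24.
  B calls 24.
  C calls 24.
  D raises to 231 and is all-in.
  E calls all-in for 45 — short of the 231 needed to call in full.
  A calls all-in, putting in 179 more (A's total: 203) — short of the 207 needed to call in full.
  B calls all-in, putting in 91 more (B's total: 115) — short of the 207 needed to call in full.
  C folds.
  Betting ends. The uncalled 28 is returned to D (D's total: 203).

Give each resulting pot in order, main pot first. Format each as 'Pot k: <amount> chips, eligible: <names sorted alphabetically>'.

Contributions (after 28 returned to D): A=203, B=115, C=24, D=203, E=45
Folded: C
Pot levels (distinct totals of non-folded players): 45, 115, 203
Layer 1-45: A 45 + B 45 + C 24 + D 45 + E 45 = 204 chips; eligible A, B, D, E
Layer 46-115: 70 each from A, B, D = 70*3 = 210 chips; eligible A, B, D
Layer 116-203: 88 each from A, D = 88*2 = 176 chips; eligible A, D

Pot 1: 204 chips, eligible: A, B, D, E
Pot 2: 210 chips, eligible: A, B, D
Pot 3: 176 chips, eligible: A, D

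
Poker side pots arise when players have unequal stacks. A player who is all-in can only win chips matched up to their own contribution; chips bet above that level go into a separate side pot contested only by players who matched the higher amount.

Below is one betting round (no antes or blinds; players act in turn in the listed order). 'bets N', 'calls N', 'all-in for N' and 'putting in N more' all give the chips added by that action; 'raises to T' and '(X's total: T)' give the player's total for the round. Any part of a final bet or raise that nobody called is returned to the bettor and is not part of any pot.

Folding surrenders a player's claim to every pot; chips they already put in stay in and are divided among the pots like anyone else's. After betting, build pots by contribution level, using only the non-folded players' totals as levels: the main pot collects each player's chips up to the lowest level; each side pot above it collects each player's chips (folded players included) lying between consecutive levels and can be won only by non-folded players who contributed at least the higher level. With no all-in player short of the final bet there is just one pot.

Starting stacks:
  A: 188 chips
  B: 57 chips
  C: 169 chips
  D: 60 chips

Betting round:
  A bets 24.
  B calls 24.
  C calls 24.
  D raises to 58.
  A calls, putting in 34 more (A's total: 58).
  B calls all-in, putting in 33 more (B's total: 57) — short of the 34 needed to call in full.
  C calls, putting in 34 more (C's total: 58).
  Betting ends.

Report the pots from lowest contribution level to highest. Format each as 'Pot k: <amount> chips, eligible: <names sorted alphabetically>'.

Contributions: A=58, B=57, C=58, D=58
Pot levels (distinct totals of non-folded players): 57, 58
Layer 1-57: 57 each from A, B, C, D = 57*4 = 228 chips; eligible A, B, C, D
Layer 58-58: 1 each from A, C, D = 1*3 = 3 chips; eligible A, C, D

Pot 1: 228 chips, eligible: A, B, C, D
Pot 2: 3 chips, eligible: A, C, D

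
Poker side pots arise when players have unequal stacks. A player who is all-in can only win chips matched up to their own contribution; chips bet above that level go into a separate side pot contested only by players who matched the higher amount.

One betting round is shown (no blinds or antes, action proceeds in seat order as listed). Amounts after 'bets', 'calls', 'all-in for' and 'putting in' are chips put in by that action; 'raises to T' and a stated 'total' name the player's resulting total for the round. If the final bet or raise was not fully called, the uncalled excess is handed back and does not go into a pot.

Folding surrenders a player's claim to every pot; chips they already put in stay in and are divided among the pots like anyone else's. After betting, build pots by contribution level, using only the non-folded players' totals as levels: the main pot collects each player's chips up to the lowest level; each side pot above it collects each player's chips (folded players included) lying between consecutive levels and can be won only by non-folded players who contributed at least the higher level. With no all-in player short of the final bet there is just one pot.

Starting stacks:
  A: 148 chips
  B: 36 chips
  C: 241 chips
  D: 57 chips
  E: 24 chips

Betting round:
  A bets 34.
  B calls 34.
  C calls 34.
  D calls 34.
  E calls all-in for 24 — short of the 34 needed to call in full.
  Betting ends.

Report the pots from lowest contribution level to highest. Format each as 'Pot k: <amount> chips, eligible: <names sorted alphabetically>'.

Contributions: A=34, B=34, C=34, D=34, E=24
Pot levels (distinct totals of non-folded players): 24, 34
Layer 1-24: 24 each from A, B, C, D, E = 24*5 = 120 chips; eligible A, B, C, D, E
Layer 25-34: 10 each from A, B, C, D = 10*4 = 40 chips; eligible A, B, C, D

Pot 1: 120 chips, eligible: A, B, C, D, E
Pot 2: 40 chips, eligible: A, B, C, D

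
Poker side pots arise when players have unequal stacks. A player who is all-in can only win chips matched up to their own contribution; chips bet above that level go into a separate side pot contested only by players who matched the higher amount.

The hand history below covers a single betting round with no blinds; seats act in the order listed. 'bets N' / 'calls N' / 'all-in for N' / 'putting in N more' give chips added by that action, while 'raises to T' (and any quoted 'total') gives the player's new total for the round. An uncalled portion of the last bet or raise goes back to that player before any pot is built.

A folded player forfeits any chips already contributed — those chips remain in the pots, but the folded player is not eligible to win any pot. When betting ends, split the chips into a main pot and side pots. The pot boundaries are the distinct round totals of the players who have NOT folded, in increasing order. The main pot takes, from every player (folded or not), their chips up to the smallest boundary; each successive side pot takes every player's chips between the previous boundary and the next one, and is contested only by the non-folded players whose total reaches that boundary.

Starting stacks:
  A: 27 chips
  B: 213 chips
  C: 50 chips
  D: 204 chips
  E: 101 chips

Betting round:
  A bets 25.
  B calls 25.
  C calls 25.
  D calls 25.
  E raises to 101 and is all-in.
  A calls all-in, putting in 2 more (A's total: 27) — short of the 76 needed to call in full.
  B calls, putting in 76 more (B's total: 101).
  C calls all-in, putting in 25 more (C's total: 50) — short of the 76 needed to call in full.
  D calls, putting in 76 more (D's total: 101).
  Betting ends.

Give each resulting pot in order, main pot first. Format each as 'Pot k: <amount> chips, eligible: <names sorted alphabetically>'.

Contributions: A=27, B=101, C=50, D=101, E=101
Pot levels (distinct totals of non-folded players): 27, 50, 101
Layer 1-27: 27 each from A, B, C, D, E = 27*5 = 135 chips; eligible A, B, C, D, E
Layer 28-50: 23 each from B, C, D, E = 23*4 = 92 chips; eligible B, C, D, E
Layer 51-101: 51 each from B, D, E = 51*3 = 153 chips; eligible B, D, E

Pot 1: 135 chips, eligible: A, B, C, D, E
Pot 2: 92 chips, eligible: B, C, D, E
Pot 3: 153 chips, eligible: B, D, E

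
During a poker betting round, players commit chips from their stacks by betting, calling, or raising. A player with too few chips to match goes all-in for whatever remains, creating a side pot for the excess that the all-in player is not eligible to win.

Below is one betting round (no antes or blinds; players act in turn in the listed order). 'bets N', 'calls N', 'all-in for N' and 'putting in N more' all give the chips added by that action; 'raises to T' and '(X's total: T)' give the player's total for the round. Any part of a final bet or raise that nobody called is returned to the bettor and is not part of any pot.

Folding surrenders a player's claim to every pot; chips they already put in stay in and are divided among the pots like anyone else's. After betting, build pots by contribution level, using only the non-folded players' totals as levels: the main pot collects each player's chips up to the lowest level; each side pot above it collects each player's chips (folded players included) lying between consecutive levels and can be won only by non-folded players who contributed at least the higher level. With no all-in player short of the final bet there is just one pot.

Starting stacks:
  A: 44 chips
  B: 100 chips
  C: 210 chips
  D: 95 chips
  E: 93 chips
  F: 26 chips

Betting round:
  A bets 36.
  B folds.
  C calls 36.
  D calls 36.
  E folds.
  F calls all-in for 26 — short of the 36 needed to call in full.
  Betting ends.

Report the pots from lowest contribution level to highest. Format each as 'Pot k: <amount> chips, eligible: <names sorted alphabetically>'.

Contributions: A=36, C=36, D=36, F=26
Folded: B, E
Pot levels (distinct totals of non-folded players): 26, 36
Layer 1-26: 26 each from A, C, D, F = 26*4 = 104 chips; eligible A, C, D, F
Layer 27-36: 10 each from A, C, D = 10*3 = 30 chips; eligible A, C, D

Pot 1: 104 chips, eligible: A, C, D, F
Pot 2: 30 chips, eligible: A, C, D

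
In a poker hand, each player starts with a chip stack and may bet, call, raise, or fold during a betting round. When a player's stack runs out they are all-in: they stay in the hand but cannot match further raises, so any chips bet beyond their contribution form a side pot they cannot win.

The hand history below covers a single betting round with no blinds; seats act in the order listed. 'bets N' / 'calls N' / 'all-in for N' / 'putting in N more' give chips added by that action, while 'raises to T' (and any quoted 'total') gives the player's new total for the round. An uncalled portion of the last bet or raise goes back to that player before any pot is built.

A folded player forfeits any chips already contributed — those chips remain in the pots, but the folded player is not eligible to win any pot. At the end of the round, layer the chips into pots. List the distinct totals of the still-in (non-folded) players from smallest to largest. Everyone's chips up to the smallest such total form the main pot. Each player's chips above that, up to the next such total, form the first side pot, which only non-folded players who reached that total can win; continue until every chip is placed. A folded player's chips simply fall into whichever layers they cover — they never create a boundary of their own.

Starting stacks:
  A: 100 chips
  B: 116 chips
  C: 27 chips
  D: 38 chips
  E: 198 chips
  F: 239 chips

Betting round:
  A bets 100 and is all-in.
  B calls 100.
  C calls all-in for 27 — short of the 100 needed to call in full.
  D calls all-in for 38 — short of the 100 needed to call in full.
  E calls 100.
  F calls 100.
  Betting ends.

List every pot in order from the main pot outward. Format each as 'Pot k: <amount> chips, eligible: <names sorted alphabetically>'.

Pot 1: 162 chips, eligible: A, B, C, D, E, F
Pot 2: 55 chips, eligible: A, B, D, E, F
Pot 3: 248 chips, eligible: A, B, E, F

Derivation:
Contributions: A=100, B=100, C=27, D=38, E=100, F=100
Pot levels (distinct totals of non-folded players): 27, 38, 100
Layer 1-27: 27 each from A, B, C, D, E, F = 27*6 = 162 chips; eligible A, B, C, D, E, F
Layer 28-38: 11 each from A, B, D, E, F = 11*5 = 55 chips; eligible A, B, D, E, F
Layer 39-100: 62 each from A, B, E, F = 62*4 = 248 chips; eligible A, B, E, F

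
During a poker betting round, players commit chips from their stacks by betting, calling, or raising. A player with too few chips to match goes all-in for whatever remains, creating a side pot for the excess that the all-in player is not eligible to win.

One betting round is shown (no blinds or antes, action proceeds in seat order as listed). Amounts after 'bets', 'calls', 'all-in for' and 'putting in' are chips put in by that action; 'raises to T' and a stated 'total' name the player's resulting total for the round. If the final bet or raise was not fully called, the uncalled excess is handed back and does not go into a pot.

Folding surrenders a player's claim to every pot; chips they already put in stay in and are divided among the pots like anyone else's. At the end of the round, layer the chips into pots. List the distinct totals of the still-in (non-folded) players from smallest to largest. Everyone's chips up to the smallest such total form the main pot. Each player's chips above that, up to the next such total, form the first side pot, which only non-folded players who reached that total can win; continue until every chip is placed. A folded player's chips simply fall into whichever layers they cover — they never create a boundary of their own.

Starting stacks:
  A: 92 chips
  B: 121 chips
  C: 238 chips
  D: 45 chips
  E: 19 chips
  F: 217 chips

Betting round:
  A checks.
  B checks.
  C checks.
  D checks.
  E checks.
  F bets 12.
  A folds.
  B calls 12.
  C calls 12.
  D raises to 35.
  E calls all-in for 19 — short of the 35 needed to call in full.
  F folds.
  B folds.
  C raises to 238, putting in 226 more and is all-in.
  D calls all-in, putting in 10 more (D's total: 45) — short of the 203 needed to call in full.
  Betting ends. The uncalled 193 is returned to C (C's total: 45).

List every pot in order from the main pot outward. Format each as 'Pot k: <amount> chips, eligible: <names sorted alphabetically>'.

Pot 1: 81 chips, eligible: C, D, E
Pot 2: 52 chips, eligible: C, D

Derivation:
Contributions (after 193 returned to C): B=12, C=45, D=45, E=19, F=12
Folded: A, B, F
Pot levels (distinct totals of non-folded players): 19, 45
Layer 1-19: B 12 + C 19 + D 19 + E 19 + F 12 = 81 chips; eligible C, D, E
Layer 20-45: 26 each from C, D = 26*2 = 52 chips; eligible C, D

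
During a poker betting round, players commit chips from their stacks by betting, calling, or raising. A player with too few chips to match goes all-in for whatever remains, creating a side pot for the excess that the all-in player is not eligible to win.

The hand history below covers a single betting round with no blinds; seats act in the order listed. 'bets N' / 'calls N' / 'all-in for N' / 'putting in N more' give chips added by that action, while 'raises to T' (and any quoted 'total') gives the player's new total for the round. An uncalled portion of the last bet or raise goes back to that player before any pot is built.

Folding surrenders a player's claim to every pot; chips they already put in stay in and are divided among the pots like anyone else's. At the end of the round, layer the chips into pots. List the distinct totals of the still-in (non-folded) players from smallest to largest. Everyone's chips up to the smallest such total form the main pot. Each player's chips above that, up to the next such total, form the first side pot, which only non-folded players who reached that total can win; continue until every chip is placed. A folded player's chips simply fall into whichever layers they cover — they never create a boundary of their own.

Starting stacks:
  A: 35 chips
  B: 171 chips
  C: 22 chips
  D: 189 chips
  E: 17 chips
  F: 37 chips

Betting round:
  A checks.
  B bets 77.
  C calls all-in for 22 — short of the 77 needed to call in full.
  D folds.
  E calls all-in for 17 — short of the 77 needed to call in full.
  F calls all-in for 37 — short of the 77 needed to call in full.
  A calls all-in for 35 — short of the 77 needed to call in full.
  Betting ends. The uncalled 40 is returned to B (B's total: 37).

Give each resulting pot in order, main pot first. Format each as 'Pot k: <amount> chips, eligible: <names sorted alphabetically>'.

Pot 1: 85 chips, eligible: A, B, C, E, F
Pot 2: 20 chips, eligible: A, B, C, F
Pot 3: 39 chips, eligible: A, B, F
Pot 4: 4 chips, eligible: B, F

Derivation:
Contributions (after 40 returned to B): A=35, B=37, C=22, E=17, F=37
Folded: D
Pot levels (distinct totals of non-folded players): 17, 22, 35, 37
Layer 1-17: 17 each from A, B, C, E, F = 17*5 = 85 chips; eligible A, B, C, E, F
Layer 18-22: 5 each from A, B, C, F = 5*4 = 20 chips; eligible A, B, C, F
Layer 23-35: 13 each from A, B, F = 13*3 = 39 chips; eligible A, B, F
Layer 36-37: 2 each from B, F = 2*2 = 4 chips; eligible B, F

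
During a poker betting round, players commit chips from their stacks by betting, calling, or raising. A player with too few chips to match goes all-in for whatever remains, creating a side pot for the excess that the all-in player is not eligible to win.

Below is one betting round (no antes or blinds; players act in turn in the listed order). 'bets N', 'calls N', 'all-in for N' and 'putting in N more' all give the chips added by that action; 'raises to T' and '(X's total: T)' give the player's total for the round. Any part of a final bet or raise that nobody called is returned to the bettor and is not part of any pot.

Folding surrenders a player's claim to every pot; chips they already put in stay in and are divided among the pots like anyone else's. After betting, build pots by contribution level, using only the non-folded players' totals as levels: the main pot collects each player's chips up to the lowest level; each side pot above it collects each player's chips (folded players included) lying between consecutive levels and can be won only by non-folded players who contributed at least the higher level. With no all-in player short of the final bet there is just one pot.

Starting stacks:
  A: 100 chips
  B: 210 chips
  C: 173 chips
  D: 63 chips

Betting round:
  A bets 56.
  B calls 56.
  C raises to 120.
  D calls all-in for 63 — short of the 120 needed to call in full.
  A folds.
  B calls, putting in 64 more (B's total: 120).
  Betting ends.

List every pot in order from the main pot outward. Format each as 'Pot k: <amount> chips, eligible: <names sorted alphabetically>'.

Pot 1: 245 chips, eligible: B, C, D
Pot 2: 114 chips, eligible: B, C

Derivation:
Contributions: A=56, B=120, C=120, D=63
Folded: A
Pot levels (distinct totals of non-folded players): 63, 120
Layer 1-63: A 56 + B 63 + C 63 + D 63 = 245 chips; eligible B, C, D
Layer 64-120: 57 each from B, C = 57*2 = 114 chips; eligible B, C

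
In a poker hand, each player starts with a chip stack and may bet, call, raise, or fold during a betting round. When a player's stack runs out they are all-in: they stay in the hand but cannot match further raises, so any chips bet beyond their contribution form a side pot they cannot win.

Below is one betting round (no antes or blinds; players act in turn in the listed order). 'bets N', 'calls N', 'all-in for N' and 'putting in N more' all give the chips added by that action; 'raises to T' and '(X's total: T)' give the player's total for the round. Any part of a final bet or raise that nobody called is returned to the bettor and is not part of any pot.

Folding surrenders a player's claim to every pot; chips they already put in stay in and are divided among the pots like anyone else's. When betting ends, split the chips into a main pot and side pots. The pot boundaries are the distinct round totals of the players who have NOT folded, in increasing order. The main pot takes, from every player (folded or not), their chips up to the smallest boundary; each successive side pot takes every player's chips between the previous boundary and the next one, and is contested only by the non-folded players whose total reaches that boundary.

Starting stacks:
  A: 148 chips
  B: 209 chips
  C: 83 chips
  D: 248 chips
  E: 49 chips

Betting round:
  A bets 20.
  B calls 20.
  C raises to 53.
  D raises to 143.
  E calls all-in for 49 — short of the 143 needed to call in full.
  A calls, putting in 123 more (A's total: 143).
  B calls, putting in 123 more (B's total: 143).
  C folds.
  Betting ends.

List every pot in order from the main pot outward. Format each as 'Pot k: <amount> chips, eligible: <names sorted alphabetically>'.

Contributions: A=143, B=143, C=53, D=143, E=49
Folded: C
Pot levels (distinct totals of non-folded players): 49, 143
Layer 1-49: 49 each from A, B, C, D, E = 49*5 = 245 chips; eligible A, B, D, E
Layer 50-143: A 94 + B 94 + C 4 + D 94 = 286 chips; eligible A, B, D

Pot 1: 245 chips, eligible: A, B, D, E
Pot 2: 286 chips, eligible: A, B, D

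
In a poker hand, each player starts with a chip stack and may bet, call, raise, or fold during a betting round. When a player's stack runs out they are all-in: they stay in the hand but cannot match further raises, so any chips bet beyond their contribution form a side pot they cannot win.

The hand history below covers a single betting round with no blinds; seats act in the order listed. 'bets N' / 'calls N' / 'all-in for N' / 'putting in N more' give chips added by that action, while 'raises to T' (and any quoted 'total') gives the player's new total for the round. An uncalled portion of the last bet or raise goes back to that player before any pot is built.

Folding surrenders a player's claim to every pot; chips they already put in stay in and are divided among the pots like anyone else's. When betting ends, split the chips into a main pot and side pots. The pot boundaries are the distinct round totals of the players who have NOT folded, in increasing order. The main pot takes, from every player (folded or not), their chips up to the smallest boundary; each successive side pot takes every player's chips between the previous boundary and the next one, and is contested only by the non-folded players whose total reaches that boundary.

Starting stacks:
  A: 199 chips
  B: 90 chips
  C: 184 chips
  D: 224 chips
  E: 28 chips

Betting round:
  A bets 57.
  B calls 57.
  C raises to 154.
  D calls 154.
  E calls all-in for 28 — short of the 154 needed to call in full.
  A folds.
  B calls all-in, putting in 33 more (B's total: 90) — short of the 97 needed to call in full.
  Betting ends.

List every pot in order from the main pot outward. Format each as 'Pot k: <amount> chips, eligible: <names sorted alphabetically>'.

Pot 1: 140 chips, eligible: B, C, D, E
Pot 2: 215 chips, eligible: B, C, D
Pot 3: 128 chips, eligible: C, D

Derivation:
Contributions: A=57, B=90, C=154, D=154, E=28
Folded: A
Pot levels (distinct totals of non-folded players): 28, 90, 154
Layer 1-28: 28 each from A, B, C, D, E = 28*5 = 140 chips; eligible B, C, D, E
Layer 29-90: A 29 + B 62 + C 62 + D 62 = 215 chips; eligible B, C, D
Layer 91-154: 64 each from C, D = 64*2 = 128 chips; eligible C, D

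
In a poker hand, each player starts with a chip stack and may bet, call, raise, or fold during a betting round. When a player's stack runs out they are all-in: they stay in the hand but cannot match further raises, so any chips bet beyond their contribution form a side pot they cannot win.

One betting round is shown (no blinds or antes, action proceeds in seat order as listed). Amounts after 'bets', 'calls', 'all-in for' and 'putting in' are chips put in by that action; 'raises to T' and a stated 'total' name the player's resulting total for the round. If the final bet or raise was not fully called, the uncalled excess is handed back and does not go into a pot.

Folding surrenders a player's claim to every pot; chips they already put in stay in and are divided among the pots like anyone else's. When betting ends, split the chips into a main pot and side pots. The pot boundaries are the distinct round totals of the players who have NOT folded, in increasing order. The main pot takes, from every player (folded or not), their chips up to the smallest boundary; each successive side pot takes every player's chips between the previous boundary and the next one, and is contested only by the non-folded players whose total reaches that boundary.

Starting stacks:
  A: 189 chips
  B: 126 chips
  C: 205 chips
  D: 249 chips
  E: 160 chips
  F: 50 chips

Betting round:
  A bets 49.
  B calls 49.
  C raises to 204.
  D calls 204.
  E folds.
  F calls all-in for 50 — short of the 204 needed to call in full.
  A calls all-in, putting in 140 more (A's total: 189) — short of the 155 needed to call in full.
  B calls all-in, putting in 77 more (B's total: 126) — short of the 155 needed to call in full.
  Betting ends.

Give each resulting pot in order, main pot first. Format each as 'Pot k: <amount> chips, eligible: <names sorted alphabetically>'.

Contributions: A=189, B=126, C=204, D=204, F=50
Folded: E
Pot levels (distinct totals of non-folded players): 50, 126, 189, 204
Layer 1-50: 50 each from A, B, C, D, F = 50*5 = 250 chips; eligible A, B, C, D, F
Layer 51-126: 76 each from A, B, C, D = 76*4 = 304 chips; eligible A, B, C, D
Layer 127-189: 63 each from A, C, D = 63*3 = 189 chips; eligible A, C, D
Layer 190-204: 15 each from C, D = 15*2 = 30 chips; eligible C, D

Pot 1: 250 chips, eligible: A, B, C, D, F
Pot 2: 304 chips, eligible: A, B, C, D
Pot 3: 189 chips, eligible: A, C, D
Pot 4: 30 chips, eligible: C, D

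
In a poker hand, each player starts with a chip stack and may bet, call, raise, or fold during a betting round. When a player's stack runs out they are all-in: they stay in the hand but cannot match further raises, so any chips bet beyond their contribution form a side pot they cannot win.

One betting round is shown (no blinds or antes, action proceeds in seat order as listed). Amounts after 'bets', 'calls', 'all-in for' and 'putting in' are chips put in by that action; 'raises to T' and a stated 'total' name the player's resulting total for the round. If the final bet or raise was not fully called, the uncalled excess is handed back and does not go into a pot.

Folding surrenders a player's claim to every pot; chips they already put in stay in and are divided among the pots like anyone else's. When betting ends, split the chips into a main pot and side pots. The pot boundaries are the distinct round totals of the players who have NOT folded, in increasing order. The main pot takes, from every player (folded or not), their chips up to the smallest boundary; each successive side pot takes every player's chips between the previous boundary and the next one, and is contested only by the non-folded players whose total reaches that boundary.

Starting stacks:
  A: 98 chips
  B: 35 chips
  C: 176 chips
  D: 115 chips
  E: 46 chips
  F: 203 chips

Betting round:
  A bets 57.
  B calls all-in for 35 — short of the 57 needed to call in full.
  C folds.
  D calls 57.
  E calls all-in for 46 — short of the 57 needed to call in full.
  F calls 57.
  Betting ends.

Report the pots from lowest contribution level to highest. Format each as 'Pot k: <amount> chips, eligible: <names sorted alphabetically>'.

Contributions: A=57, B=35, D=57, E=46, F=57
Folded: C
Pot levels (distinct totals of non-folded players): 35, 46, 57
Layer 1-35: 35 each from A, B, D, E, F = 35*5 = 175 chips; eligible A, B, D, E, F
Layer 36-46: 11 each from A, D, E, F = 11*4 = 44 chips; eligible A, D, E, F
Layer 47-57: 11 each from A, D, F = 11*3 = 33 chips; eligible A, D, F

Pot 1: 175 chips, eligible: A, B, D, E, F
Pot 2: 44 chips, eligible: A, D, E, F
Pot 3: 33 chips, eligible: A, D, F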